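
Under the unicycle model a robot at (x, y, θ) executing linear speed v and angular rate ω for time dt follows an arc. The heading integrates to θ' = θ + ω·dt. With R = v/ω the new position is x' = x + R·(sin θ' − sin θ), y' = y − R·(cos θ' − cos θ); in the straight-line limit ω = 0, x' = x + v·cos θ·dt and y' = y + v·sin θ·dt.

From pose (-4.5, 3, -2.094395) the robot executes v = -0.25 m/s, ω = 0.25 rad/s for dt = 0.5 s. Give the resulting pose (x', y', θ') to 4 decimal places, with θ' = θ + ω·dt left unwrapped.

(-4.4444, 3.1119, -1.9694)

θ' = -2.0944 + 0.25·0.5 = -1.9694
R = v/ω = -0.25/0.25 = -1.0000
x' = -4.5 + -1.0000·(sin -1.9694 − sin -2.0944) = -4.4444
y' = 3 − -1.0000·(cos -1.9694 − cos -2.0944) = 3.1119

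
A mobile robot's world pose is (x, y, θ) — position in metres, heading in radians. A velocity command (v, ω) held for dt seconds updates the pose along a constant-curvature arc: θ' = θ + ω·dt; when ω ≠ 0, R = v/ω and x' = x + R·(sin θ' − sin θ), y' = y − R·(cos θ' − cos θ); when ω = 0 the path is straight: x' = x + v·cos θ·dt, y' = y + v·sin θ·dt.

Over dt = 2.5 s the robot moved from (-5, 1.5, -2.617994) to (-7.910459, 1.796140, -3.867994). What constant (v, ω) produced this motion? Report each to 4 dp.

Δθ = -3.867994 − -2.617994 = -1.250000
ω = Δθ/dt = -1.250000/2.5 = -0.5000
R = Δx/(sin θ' − sin θ) = -2.5000
v = R·ω = -2.5000·-0.5000 = 1.2500

v = 1.2500, ω = -0.5000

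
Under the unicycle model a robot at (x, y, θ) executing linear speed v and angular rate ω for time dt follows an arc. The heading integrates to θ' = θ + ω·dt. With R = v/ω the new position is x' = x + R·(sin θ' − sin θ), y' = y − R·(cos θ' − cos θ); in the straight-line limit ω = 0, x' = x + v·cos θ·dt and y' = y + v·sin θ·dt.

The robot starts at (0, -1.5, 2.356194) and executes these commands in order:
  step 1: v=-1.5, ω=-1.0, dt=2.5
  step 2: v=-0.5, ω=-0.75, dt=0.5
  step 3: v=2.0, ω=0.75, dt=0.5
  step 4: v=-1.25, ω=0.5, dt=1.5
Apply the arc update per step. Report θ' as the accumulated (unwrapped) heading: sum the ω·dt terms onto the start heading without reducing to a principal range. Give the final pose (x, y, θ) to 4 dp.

(-2.3532, -4.7073, 0.6062)

step 1: θ'=-0.1438 (R=1.5000) → pose (-1.2756, -4.0452, -0.1438)
step 2: θ'=-0.5188 (R=0.6667) → pose (-1.5106, -3.9643, -0.5188)
step 3: θ'=-0.1438 (R=2.6667) → pose (-0.5706, -4.2877, -0.1438)
step 4: θ'=0.6062 (R=-2.5000) → pose (-2.3532, -4.7073, 0.6062)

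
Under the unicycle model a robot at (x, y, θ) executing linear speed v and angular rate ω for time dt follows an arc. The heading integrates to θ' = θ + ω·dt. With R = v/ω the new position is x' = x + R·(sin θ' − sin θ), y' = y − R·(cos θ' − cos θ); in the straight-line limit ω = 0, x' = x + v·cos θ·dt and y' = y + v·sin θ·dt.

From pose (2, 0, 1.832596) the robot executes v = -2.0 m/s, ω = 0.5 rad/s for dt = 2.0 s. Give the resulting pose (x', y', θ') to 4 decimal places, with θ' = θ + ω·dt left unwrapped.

θ' = 1.8326 + 0.5·2.0 = 2.8326
R = v/ω = -2.0/0.5 = -4.0000
x' = 2 + -4.0000·(sin 2.8326 − sin 1.8326) = 4.6473
y' = 0 − -4.0000·(cos 2.8326 − cos 1.8326) = -2.7753

(4.6473, -2.7753, 2.8326)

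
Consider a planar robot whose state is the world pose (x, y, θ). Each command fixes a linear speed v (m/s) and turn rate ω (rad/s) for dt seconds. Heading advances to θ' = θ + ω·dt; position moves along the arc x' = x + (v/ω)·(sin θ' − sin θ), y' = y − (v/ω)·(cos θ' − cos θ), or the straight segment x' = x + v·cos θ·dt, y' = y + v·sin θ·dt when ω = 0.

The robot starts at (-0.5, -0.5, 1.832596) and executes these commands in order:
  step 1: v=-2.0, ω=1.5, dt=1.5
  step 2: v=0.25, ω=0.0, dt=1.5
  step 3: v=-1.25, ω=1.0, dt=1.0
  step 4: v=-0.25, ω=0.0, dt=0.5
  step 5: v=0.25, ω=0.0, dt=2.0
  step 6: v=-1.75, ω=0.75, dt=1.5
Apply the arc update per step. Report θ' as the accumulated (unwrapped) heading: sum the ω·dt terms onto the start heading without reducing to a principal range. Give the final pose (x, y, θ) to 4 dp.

step 1: θ'=4.0826 (R=-1.3333) → pose (1.8654, -0.9402, 4.0826)
step 2: θ'=4.0826 (straight) → pose (1.6446, -1.2433, 4.0826)
step 3: θ'=5.0826 (R=-1.2500) → pose (1.7997, -0.0548, 5.0826)
step 4: θ'=5.0826 (straight) → pose (1.7545, 0.0617, 5.0826)
step 5: θ'=5.0826 (straight) → pose (1.9354, -0.4044, 5.0826)
step 6: θ'=6.2076 (R=-2.3333) → pose (-0.0637, 1.0781, 6.2076)

(-0.0637, 1.0781, 6.2076)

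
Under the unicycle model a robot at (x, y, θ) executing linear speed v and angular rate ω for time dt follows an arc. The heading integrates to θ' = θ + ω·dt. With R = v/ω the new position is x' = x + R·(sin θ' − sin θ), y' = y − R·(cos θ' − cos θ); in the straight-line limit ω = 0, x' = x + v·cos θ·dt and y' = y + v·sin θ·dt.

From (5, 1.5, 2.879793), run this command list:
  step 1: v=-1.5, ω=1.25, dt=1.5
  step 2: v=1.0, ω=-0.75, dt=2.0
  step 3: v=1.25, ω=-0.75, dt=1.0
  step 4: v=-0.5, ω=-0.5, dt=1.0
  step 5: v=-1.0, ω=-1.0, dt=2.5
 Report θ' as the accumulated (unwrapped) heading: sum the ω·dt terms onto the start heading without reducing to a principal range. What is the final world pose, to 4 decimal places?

(3.0788, -0.0392, -0.4952)

step 1: θ'=4.7548 (R=-1.2000) → pose (6.5095, 2.7100, 4.7548)
step 2: θ'=3.2548 (R=-1.3333) → pose (5.3280, 1.3287, 3.2548)
step 3: θ'=2.5048 (R=-1.6667) → pose (4.1487, 1.6447, 2.5048)
step 4: θ'=2.0048 (R=1.0000) → pose (4.4613, 1.2612, 2.0048)
step 5: θ'=-0.4952 (R=1.0000) → pose (3.0788, -0.0392, -0.4952)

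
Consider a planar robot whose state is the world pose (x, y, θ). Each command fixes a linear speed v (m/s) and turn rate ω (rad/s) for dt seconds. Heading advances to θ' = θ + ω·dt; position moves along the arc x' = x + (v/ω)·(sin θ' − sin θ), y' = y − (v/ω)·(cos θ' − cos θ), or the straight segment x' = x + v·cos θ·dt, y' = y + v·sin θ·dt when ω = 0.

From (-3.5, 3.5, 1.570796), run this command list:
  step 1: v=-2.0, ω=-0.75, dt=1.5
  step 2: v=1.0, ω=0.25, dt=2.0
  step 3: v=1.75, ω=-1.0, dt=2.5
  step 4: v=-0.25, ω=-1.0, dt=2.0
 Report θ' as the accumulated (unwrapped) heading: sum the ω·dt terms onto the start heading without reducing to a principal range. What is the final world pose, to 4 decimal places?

(0.0214, 1.6009, -3.5542)

step 1: θ'=0.4458 (R=2.6667) → pose (-5.0169, 1.0940, 0.4458)
step 2: θ'=0.9458 (R=4.0000) → pose (-3.4977, 2.3626, 0.9458)
step 3: θ'=-1.5542 (R=-1.7500) → pose (-0.3288, 1.3677, -1.5542)
step 4: θ'=-3.5542 (R=0.2500) → pose (0.0214, 1.6009, -3.5542)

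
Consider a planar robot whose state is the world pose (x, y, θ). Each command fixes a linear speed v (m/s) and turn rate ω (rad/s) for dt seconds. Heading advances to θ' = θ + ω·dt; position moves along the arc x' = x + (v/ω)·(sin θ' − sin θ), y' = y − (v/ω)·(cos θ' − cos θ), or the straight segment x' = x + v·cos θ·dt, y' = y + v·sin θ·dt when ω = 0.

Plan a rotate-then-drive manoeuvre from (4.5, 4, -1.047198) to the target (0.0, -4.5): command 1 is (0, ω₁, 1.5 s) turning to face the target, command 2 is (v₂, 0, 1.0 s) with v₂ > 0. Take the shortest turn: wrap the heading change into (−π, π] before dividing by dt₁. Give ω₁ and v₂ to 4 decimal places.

ω₁ = -0.6737, v₂ = 9.6177

heading to target = atan2(-4.5−4, 0−4.5) = -2.0577
Δθ = wrap(-2.0577 − -1.0472) = -1.0105; ω₁ = Δθ/dt₁ = -0.6737
distance = √((0−4.5)² + (-4.5−4)²) = 9.6177; v₂ = distance/dt₂ = 9.6177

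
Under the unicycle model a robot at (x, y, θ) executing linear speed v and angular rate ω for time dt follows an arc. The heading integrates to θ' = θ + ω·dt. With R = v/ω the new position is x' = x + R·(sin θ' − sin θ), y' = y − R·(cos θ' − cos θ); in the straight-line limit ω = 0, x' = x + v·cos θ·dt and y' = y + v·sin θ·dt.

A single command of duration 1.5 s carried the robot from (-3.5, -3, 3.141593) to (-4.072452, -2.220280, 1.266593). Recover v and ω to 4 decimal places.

v = 0.7500, ω = -1.2500

Δθ = 1.266593 − 3.141593 = -1.875000
ω = Δθ/dt = -1.875000/1.5 = -1.2500
R = −Δy/(cos θ' − cos θ) = -0.6000
v = R·ω = -0.6000·-1.2500 = 0.7500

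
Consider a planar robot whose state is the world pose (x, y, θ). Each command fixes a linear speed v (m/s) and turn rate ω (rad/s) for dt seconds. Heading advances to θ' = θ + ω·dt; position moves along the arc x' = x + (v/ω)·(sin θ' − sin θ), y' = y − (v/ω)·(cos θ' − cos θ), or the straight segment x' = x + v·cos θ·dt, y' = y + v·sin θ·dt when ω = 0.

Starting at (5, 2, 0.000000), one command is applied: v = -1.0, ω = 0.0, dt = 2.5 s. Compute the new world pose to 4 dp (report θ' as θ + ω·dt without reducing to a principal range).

(2.5000, 2.0000, 0.0000)

θ' = 0.0000 + 0.0·2.5 = 0.0000
ω = 0 → straight: x' = 5 + -1.0·cos(0.0000)·2.5 = 2.5000
y' = 2 + -1.0·sin(0.0000)·2.5 = 2.0000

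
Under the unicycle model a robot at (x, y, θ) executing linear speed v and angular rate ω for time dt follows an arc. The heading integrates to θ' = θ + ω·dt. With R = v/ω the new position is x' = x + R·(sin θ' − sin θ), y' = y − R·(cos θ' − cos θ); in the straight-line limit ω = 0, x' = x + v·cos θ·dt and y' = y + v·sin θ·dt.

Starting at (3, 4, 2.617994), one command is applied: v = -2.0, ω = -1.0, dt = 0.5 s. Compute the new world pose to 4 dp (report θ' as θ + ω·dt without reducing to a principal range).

θ' = 2.6180 + -1.0·0.5 = 2.1180
R = v/ω = -2.0/-1.0 = 2.0000
x' = 3 + 2.0000·(sin 2.1180 − sin 2.6180) = 3.7080
y' = 4 − 2.0000·(cos 2.1180 − cos 2.6180) = 3.3085

(3.7080, 3.3085, 2.1180)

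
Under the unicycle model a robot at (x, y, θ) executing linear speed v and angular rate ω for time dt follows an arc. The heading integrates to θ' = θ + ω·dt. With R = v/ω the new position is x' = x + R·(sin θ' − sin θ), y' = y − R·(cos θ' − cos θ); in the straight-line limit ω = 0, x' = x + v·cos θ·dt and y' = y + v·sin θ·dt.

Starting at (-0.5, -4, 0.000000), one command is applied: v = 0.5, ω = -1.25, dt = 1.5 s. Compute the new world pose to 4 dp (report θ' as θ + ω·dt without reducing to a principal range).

θ' = 0.0000 + -1.25·1.5 = -1.8750
R = v/ω = 0.5/-1.25 = -0.4000
x' = -0.5 + -0.4000·(sin -1.8750 − sin 0.0000) = -0.1184
y' = -4 − -0.4000·(cos -1.8750 − cos 0.0000) = -4.5198

(-0.1184, -4.5198, -1.8750)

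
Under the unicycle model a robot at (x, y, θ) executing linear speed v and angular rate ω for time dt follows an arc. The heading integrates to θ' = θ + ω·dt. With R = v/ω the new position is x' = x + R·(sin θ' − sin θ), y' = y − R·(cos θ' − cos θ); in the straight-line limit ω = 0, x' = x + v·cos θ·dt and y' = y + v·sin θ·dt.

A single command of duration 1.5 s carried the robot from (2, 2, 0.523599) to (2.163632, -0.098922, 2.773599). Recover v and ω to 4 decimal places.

v = -1.7500, ω = 1.5000

Δθ = 2.773599 − 0.523599 = 2.250000
ω = Δθ/dt = 2.250000/1.5 = 1.5000
R = −Δy/(cos θ' − cos θ) = -1.1667
v = R·ω = -1.1667·1.5000 = -1.7500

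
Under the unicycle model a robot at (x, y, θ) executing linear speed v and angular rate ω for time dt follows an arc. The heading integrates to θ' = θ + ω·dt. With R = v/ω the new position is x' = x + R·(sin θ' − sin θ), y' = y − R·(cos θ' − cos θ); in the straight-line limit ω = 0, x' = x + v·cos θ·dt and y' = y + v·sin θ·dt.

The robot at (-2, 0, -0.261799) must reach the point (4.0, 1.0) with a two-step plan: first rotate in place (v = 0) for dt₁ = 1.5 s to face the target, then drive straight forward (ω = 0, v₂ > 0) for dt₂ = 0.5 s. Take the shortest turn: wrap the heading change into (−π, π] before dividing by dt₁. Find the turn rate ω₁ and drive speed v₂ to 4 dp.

heading to target = atan2(1−0, 4−-2) = 0.1651
Δθ = wrap(0.1651 − -0.2618) = 0.4269; ω₁ = Δθ/dt₁ = 0.2846
distance = √((4−-2)² + (1−0)²) = 6.0828; v₂ = distance/dt₂ = 12.1655

ω₁ = 0.2846, v₂ = 12.1655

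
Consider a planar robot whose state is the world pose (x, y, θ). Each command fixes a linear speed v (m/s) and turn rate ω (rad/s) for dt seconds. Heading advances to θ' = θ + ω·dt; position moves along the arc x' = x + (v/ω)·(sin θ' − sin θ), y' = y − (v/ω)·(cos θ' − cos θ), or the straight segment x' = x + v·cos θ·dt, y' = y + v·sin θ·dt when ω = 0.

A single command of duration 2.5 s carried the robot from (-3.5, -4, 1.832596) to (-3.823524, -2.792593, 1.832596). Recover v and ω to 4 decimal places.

Δθ = 1.832596 − 1.832596 = 0.000000
ω = Δθ/dt = 0.000000/2.5 = 0.0000
ω = 0 → v = (Δx·cos θ + Δy·sin θ)/dt = 0.5000

v = 0.5000, ω = 0.0000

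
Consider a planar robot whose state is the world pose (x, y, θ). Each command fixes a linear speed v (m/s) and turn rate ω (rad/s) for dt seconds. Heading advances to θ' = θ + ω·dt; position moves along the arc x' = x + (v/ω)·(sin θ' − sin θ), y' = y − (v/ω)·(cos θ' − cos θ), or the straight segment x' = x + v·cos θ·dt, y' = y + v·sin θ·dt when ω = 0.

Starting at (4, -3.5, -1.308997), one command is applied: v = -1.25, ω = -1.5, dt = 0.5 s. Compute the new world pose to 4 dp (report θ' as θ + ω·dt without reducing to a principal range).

(4.0690, -2.8935, -2.0590)

θ' = -1.3090 + -1.5·0.5 = -2.0590
R = v/ω = -1.25/-1.5 = 0.8333
x' = 4 + 0.8333·(sin -2.0590 − sin -1.3090) = 4.0690
y' = -3.5 − 0.8333·(cos -2.0590 − cos -1.3090) = -2.8935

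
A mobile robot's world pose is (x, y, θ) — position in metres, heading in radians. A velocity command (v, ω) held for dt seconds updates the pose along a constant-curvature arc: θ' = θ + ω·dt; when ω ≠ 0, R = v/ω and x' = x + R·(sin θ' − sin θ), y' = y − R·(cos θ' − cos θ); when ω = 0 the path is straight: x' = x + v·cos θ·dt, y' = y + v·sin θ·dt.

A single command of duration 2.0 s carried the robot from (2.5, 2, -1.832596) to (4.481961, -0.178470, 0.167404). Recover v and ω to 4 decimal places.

Δθ = 0.167404 − -1.832596 = 2.000000
ω = Δθ/dt = 2.000000/2.0 = 1.0000
R = −Δy/(cos θ' − cos θ) = 1.7500
v = R·ω = 1.7500·1.0000 = 1.7500

v = 1.7500, ω = 1.0000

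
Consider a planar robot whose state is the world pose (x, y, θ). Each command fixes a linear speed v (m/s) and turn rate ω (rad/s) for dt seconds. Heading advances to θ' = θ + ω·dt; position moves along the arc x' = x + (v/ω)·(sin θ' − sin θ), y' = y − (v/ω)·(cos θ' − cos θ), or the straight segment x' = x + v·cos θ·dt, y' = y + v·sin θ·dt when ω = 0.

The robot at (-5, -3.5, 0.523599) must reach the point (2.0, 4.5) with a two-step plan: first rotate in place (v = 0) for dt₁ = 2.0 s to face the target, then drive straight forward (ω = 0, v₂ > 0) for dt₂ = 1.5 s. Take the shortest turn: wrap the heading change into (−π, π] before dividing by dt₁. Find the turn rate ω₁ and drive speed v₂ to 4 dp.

ω₁ = 0.1642, v₂ = 7.0868

heading to target = atan2(4.5−-3.5, 2−-5) = 0.8520
Δθ = wrap(0.8520 − 0.5236) = 0.3284; ω₁ = Δθ/dt₁ = 0.1642
distance = √((2−-5)² + (4.5−-3.5)²) = 10.6301; v₂ = distance/dt₂ = 7.0868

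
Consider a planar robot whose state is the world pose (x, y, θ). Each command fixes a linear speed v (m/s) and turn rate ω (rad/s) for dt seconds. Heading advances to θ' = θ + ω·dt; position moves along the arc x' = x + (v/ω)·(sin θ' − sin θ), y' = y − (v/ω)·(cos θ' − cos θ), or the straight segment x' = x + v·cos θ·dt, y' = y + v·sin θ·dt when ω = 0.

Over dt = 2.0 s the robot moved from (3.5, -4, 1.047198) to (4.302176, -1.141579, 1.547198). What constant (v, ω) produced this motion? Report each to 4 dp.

Δθ = 1.547198 − 1.047198 = 0.500000
ω = Δθ/dt = 0.500000/2.0 = 0.2500
R = −Δy/(cos θ' − cos θ) = 6.0000
v = R·ω = 6.0000·0.2500 = 1.5000

v = 1.5000, ω = 0.2500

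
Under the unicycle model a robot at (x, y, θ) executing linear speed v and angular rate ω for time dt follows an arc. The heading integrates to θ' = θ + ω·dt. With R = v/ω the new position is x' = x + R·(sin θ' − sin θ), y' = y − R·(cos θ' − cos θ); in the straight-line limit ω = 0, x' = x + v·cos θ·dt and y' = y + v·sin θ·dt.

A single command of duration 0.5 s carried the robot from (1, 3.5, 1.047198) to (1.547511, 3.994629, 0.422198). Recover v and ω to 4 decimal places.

v = 1.5000, ω = -1.2500

Δθ = 0.422198 − 1.047198 = -0.625000
ω = Δθ/dt = -0.625000/0.5 = -1.2500
R = Δx/(sin θ' − sin θ) = -1.2000
v = R·ω = -1.2000·-1.2500 = 1.5000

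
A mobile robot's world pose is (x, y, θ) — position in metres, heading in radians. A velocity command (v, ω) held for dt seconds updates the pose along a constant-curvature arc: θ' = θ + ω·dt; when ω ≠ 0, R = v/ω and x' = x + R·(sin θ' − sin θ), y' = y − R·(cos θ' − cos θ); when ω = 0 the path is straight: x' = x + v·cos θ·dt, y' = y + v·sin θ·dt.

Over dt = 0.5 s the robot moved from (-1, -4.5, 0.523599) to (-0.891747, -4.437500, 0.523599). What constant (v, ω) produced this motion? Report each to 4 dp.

Δθ = 0.523599 − 0.523599 = 0.000000
ω = Δθ/dt = 0.000000/0.5 = 0.0000
ω = 0 → v = (Δx·cos θ + Δy·sin θ)/dt = 0.2500

v = 0.2500, ω = 0.0000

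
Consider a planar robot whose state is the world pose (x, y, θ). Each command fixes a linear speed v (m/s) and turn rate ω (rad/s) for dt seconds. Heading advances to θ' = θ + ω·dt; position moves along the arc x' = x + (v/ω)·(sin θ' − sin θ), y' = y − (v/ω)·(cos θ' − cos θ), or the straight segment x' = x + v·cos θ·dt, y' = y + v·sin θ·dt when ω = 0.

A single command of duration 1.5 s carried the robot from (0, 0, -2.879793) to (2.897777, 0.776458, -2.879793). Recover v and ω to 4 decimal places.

Δθ = -2.879793 − -2.879793 = 0.000000
ω = Δθ/dt = 0.000000/1.5 = 0.0000
ω = 0 → v = (Δx·cos θ + Δy·sin θ)/dt = -2.0000

v = -2.0000, ω = 0.0000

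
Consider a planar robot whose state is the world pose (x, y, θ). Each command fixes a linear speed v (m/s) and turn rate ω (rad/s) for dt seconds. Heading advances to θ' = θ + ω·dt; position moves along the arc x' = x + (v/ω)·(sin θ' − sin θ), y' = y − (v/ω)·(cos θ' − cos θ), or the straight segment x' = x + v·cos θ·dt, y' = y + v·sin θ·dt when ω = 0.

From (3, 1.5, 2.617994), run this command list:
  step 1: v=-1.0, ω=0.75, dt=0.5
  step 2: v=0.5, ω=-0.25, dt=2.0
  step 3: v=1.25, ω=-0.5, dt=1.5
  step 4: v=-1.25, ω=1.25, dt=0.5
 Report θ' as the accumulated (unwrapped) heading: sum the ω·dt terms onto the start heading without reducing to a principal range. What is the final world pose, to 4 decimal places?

step 1: θ'=2.9930 (R=-1.3333) → pose (3.4693, 1.3361, 2.9930)
step 2: θ'=2.4930 (R=-2.0000) → pose (2.5572, 1.7202, 2.4930)
step 3: θ'=1.7430 (R=-2.5000) → pose (1.6044, 3.2841, 1.7430)
step 4: θ'=2.3680 (R=-1.0000) → pose (1.8909, 2.7401, 2.3680)

(1.8909, 2.7401, 2.3680)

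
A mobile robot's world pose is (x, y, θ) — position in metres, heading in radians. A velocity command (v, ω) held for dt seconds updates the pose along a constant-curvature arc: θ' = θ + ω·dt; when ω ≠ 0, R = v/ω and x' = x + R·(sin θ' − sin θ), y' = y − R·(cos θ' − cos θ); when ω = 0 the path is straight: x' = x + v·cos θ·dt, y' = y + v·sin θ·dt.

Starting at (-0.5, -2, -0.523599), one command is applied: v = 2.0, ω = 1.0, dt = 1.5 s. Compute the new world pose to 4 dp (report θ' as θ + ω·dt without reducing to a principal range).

θ' = -0.5236 + 1.0·1.5 = 0.9764
R = v/ω = 2.0/1.0 = 2.0000
x' = -0.5 + 2.0000·(sin 0.9764 − sin -0.5236) = 2.1570
y' = -2 − 2.0000·(cos 0.9764 − cos -0.5236) = -1.3880

(2.1570, -1.3880, 0.9764)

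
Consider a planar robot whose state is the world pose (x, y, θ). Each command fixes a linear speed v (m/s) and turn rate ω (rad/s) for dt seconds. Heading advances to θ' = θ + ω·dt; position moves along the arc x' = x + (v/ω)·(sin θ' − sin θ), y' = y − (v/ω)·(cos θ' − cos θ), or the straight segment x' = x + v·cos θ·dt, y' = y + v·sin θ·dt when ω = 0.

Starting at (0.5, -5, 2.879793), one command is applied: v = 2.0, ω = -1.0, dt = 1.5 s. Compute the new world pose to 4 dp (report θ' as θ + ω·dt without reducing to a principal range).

θ' = 2.8798 + -1.0·1.5 = 1.3798
R = v/ω = 2.0/-1.0 = -2.0000
x' = 0.5 + -2.0000·(sin 1.3798 − sin 2.8798) = -0.9460
y' = -5 − -2.0000·(cos 1.3798 − cos 2.8798) = -2.6885

(-0.9460, -2.6885, 1.3798)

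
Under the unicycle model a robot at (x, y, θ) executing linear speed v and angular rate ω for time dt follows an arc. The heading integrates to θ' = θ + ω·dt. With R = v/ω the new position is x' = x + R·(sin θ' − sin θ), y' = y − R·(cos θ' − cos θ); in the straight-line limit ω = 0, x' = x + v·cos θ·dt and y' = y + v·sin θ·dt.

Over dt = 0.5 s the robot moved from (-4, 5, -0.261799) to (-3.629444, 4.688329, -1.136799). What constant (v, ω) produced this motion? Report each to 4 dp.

Δθ = -1.136799 − -0.261799 = -0.875000
ω = Δθ/dt = -0.875000/0.5 = -1.7500
R = Δx/(sin θ' − sin θ) = -0.5714
v = R·ω = -0.5714·-1.7500 = 1.0000

v = 1.0000, ω = -1.7500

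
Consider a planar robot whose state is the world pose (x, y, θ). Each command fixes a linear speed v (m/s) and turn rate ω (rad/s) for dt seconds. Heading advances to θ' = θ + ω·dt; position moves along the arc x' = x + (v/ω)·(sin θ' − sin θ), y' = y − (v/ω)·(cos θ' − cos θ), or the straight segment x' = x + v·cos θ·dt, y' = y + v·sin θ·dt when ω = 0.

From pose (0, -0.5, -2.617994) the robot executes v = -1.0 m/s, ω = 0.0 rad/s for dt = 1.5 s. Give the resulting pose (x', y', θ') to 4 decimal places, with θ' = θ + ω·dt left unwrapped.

(1.2990, 0.2500, -2.6180)

θ' = -2.6180 + 0.0·1.5 = -2.6180
ω = 0 → straight: x' = 0 + -1.0·cos(-2.6180)·1.5 = 1.2990
y' = -0.5 + -1.0·sin(-2.6180)·1.5 = 0.2500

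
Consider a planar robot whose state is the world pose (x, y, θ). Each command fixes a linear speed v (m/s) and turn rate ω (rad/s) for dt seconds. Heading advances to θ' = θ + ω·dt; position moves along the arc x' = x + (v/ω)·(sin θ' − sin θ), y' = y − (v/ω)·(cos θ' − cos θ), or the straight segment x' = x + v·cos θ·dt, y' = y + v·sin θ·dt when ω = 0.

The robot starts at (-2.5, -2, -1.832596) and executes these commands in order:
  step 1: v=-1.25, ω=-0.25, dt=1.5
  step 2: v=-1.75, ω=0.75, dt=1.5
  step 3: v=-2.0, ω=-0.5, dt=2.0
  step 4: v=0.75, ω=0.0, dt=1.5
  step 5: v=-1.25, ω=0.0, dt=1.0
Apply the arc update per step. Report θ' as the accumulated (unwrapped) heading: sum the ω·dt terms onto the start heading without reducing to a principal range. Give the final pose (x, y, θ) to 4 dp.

(-1.3992, 6.1050, -2.0826)

step 1: θ'=-2.2076 (R=5.0000) → pose (-1.6904, -0.3210, -2.2076)
step 2: θ'=-1.0826 (R=-2.3333) → pose (-1.5056, 2.1609, -1.0826)
step 3: θ'=-2.0826 (R=4.0000) → pose (-1.4604, 5.9960, -2.0826)
step 4: θ'=-2.0826 (straight) → pose (-2.0114, 5.0152, -2.0826)
step 5: θ'=-2.0826 (straight) → pose (-1.3992, 6.1050, -2.0826)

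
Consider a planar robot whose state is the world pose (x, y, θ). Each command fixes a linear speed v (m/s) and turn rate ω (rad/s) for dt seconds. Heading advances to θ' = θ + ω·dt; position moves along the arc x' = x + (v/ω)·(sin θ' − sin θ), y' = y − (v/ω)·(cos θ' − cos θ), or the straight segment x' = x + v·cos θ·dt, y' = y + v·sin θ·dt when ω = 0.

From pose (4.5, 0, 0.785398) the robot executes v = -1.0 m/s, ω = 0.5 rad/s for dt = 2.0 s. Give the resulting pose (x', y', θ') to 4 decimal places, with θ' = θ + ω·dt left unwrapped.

θ' = 0.7854 + 0.5·2.0 = 1.7854
R = v/ω = -1.0/0.5 = -2.0000
x' = 4.5 + -2.0000·(sin 1.7854 − sin 0.7854) = 3.9601
y' = 0 − -2.0000·(cos 1.7854 − cos 0.7854) = -1.8401

(3.9601, -1.8401, 1.7854)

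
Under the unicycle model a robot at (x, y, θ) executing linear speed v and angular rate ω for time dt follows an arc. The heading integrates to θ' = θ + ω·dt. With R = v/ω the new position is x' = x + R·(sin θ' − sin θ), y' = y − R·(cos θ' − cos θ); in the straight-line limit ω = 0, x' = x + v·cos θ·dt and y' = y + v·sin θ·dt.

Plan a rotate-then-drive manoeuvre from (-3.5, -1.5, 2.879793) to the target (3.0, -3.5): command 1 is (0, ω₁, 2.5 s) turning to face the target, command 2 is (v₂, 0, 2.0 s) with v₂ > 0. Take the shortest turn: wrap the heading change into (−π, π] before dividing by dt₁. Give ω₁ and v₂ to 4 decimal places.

heading to target = atan2(-3.5−-1.5, 3−-3.5) = -0.2985
Δθ = wrap(-0.2985 − 2.8798) = 3.1049; ω₁ = Δθ/dt₁ = 1.2420
distance = √((3−-3.5)² + (-3.5−-1.5)²) = 6.8007; v₂ = distance/dt₂ = 3.4004

ω₁ = 1.2420, v₂ = 3.4004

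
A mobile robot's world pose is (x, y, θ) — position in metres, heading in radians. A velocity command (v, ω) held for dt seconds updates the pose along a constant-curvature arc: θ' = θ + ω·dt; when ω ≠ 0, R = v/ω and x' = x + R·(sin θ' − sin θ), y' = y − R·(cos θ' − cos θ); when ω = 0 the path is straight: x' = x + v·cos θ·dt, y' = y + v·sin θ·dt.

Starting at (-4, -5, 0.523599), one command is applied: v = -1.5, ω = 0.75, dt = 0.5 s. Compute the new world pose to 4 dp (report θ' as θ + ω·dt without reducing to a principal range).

θ' = 0.5236 + 0.75·0.5 = 0.8986
R = v/ω = -1.5/0.75 = -2.0000
x' = -4 + -2.0000·(sin 0.8986 − sin 0.5236) = -4.5649
y' = -5 − -2.0000·(cos 0.8986 − cos 0.5236) = -5.4866

(-4.5649, -5.4866, 0.8986)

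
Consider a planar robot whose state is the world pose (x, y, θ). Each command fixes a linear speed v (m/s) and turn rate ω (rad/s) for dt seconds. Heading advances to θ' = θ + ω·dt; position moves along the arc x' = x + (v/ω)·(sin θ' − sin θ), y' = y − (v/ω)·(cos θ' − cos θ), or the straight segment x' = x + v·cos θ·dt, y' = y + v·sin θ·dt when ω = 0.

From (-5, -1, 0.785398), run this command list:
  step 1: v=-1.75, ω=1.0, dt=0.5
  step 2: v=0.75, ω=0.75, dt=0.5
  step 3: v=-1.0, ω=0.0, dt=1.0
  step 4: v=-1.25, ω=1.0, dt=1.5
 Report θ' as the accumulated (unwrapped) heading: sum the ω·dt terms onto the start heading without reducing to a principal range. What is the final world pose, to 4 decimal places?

(-4.0474, -3.5076, 3.1604)

step 1: θ'=1.2854 (R=-1.7500) → pose (-5.4418, -1.7447, 1.2854)
step 2: θ'=1.6604 (R=1.0000) → pose (-5.4053, -1.3737, 1.6604)
step 3: θ'=1.6604 (straight) → pose (-5.3159, -2.3697, 1.6604)
step 4: θ'=3.1604 (R=-1.2500) → pose (-4.0474, -3.5076, 3.1604)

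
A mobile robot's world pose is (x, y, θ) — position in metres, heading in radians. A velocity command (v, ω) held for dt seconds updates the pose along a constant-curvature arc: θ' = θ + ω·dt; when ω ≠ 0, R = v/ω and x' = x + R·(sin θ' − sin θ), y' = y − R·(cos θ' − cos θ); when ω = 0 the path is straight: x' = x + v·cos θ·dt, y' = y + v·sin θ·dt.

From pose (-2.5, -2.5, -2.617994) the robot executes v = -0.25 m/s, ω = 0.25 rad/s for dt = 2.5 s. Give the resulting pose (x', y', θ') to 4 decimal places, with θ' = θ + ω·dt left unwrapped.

(-2.0878, -2.0437, -1.9930)

θ' = -2.6180 + 0.25·2.5 = -1.9930
R = v/ω = -0.25/0.25 = -1.0000
x' = -2.5 + -1.0000·(sin -1.9930 − sin -2.6180) = -2.0878
y' = -2.5 − -1.0000·(cos -1.9930 − cos -2.6180) = -2.0437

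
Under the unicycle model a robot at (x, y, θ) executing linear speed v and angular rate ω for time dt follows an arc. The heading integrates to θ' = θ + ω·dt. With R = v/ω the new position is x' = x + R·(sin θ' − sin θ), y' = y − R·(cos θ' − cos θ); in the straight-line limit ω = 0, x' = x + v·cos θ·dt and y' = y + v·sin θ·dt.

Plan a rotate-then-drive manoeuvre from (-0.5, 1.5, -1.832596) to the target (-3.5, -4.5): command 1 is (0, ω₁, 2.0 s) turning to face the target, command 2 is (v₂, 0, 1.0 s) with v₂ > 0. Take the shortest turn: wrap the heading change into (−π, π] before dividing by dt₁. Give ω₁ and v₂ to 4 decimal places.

heading to target = atan2(-4.5−1.5, -3.5−-0.5) = -2.0344
Δθ = wrap(-2.0344 − -1.8326) = -0.2018; ω₁ = Δθ/dt₁ = -0.1009
distance = √((-3.5−-0.5)² + (-4.5−1.5)²) = 6.7082; v₂ = distance/dt₂ = 6.7082

ω₁ = -0.1009, v₂ = 6.7082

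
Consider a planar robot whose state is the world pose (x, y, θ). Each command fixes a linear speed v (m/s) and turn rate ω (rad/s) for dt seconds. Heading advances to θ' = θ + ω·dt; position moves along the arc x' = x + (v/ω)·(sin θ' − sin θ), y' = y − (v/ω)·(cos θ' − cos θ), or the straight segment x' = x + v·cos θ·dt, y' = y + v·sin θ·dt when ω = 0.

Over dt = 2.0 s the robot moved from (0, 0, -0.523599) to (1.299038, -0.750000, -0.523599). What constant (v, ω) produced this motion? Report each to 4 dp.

Δθ = -0.523599 − -0.523599 = 0.000000
ω = Δθ/dt = 0.000000/2.0 = 0.0000
ω = 0 → v = (Δx·cos θ + Δy·sin θ)/dt = 0.7500

v = 0.7500, ω = 0.0000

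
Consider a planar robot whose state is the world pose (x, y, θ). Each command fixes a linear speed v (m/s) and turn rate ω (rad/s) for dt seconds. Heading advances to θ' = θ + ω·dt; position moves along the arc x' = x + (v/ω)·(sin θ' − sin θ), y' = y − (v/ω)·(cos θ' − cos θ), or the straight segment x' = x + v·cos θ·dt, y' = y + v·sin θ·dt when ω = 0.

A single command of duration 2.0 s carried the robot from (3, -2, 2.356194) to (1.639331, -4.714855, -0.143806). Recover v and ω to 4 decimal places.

v = -2.0000, ω = -1.2500

Δθ = -0.143806 − 2.356194 = -2.500000
ω = Δθ/dt = -2.500000/2.0 = -1.2500
R = −Δy/(cos θ' − cos θ) = 1.6000
v = R·ω = 1.6000·-1.2500 = -2.0000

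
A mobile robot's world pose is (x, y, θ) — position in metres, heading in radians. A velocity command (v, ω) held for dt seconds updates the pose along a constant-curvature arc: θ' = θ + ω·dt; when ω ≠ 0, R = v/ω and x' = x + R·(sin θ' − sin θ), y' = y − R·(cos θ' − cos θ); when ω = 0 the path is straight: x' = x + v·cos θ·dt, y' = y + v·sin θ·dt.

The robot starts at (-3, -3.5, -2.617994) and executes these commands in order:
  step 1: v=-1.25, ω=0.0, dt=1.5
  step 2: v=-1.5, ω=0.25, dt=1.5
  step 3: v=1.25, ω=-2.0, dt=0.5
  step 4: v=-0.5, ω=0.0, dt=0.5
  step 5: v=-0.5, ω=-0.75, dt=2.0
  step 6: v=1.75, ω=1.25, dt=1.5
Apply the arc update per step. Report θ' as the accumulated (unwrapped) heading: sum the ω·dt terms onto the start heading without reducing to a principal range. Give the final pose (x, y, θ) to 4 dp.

step 1: θ'=-2.6180 (straight) → pose (-1.3762, -2.5625, -2.6180)
step 2: θ'=-2.2430 (R=-6.0000) → pose (0.3185, -1.1026, -2.2430)
step 3: θ'=-3.2430 (R=-0.6250) → pose (-0.2338, -1.3352, -3.2430)
step 4: θ'=-3.2430 (straight) → pose (0.0149, -1.3605, -3.2430)
step 5: θ'=-4.7430 (R=0.6667) → pose (0.6138, -2.0441, -4.7430)
step 6: θ'=-2.8680 (R=1.4000) → pose (-1.1638, -0.6534, -2.8680)

(-1.1638, -0.6534, -2.8680)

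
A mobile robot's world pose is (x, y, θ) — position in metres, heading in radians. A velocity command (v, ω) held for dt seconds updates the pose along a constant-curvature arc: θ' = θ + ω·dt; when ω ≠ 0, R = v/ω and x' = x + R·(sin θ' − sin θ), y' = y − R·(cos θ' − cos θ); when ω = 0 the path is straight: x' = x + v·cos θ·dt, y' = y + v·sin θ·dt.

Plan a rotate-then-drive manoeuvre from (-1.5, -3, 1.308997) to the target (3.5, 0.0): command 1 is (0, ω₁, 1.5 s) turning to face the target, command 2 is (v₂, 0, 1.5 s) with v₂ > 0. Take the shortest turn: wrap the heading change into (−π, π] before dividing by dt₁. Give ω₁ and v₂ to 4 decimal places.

heading to target = atan2(0−-3, 3.5−-1.5) = 0.5404
Δθ = wrap(0.5404 − 1.3090) = -0.7686; ω₁ = Δθ/dt₁ = -0.5124
distance = √((3.5−-1.5)² + (0−-3)²) = 5.8310; v₂ = distance/dt₂ = 3.8873

ω₁ = -0.5124, v₂ = 3.8873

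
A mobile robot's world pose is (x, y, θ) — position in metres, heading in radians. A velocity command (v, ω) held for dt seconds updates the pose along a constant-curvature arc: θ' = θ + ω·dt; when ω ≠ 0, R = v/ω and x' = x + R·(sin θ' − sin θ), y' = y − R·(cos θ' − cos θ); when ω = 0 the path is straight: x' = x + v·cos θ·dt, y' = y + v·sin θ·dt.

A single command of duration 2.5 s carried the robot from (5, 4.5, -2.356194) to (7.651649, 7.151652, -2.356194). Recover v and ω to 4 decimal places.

v = -1.5000, ω = 0.0000

Δθ = -2.356194 − -2.356194 = 0.000000
ω = Δθ/dt = 0.000000/2.5 = 0.0000
ω = 0 → v = (Δx·cos θ + Δy·sin θ)/dt = -1.5000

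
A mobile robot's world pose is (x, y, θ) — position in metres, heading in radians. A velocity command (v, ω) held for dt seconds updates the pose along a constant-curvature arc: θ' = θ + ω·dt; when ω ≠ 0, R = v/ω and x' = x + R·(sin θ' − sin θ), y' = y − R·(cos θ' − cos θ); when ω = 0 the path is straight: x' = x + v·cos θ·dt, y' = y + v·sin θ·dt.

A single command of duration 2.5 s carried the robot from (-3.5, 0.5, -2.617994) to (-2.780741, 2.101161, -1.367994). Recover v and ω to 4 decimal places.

Δθ = -1.367994 − -2.617994 = 1.250000
ω = Δθ/dt = 1.250000/2.5 = 0.5000
R = −Δy/(cos θ' − cos θ) = -1.5000
v = R·ω = -1.5000·0.5000 = -0.7500

v = -0.7500, ω = 0.5000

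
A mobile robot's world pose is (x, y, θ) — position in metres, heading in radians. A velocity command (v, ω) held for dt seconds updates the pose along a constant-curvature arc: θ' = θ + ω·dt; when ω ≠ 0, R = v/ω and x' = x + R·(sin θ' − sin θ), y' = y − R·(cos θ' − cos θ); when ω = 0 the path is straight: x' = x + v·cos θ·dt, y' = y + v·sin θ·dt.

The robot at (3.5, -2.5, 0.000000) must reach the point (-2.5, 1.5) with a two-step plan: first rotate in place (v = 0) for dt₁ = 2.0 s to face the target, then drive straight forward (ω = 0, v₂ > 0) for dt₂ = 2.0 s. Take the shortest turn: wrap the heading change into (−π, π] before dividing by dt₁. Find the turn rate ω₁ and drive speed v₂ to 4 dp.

heading to target = atan2(1.5−-2.5, -2.5−3.5) = 2.5536
Δθ = wrap(2.5536 − 0.0000) = 2.5536; ω₁ = Δθ/dt₁ = 1.2768
distance = √((-2.5−3.5)² + (1.5−-2.5)²) = 7.2111; v₂ = distance/dt₂ = 3.6056

ω₁ = 1.2768, v₂ = 3.6056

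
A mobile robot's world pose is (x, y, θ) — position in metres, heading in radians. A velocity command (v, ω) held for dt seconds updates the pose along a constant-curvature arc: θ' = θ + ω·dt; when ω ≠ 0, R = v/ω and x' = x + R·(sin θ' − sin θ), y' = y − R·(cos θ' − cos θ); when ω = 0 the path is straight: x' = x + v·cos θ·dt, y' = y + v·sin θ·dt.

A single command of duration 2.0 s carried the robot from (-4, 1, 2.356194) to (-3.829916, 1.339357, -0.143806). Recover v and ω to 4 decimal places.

v = 0.2500, ω = -1.2500

Δθ = -0.143806 − 2.356194 = -2.500000
ω = Δθ/dt = -2.500000/2.0 = -1.2500
R = −Δy/(cos θ' − cos θ) = -0.2000
v = R·ω = -0.2000·-1.2500 = 0.2500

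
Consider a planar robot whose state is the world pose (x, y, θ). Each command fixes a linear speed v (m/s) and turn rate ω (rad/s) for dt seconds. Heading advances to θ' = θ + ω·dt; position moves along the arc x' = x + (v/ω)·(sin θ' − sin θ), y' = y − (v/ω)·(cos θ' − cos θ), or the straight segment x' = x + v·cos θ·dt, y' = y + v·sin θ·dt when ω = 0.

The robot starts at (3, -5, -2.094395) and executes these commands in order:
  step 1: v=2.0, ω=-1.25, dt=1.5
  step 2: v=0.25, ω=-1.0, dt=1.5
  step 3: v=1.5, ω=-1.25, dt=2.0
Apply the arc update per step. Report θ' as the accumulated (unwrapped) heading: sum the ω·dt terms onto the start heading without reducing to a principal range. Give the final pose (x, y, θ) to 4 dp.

step 1: θ'=-3.9694 (R=-1.6000) → pose (0.4360, -5.2824, -3.9694)
step 2: θ'=-5.4694 (R=-0.2500) → pose (0.4384, -4.9416, -5.4694)
step 3: θ'=-7.9694 (R=-1.2000) → pose (2.5027, -5.9039, -7.9694)

(2.5027, -5.9039, -7.9694)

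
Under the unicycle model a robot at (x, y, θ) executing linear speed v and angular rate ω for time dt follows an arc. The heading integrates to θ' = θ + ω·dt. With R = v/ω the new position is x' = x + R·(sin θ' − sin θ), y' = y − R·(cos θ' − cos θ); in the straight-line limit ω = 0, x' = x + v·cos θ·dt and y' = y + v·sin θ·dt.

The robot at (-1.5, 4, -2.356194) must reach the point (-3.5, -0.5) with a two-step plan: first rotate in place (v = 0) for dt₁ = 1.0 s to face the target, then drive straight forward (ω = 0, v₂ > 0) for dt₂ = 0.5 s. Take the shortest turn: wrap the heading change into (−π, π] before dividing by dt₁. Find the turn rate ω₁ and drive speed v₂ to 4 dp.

ω₁ = 0.3672, v₂ = 9.8489

heading to target = atan2(-0.5−4, -3.5−-1.5) = -1.9890
Δθ = wrap(-1.9890 − -2.3562) = 0.3672; ω₁ = Δθ/dt₁ = 0.3672
distance = √((-3.5−-1.5)² + (-0.5−4)²) = 4.9244; v₂ = distance/dt₂ = 9.8489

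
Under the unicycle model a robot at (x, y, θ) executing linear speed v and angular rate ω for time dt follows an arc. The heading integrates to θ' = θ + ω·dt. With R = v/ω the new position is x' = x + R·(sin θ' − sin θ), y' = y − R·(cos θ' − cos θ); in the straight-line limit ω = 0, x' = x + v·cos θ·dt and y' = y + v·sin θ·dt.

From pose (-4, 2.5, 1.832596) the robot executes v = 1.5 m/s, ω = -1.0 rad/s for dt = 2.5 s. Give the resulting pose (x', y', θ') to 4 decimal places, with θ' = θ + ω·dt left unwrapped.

θ' = 1.8326 + -1.0·2.5 = -0.6674
R = v/ω = 1.5/-1.0 = -1.5000
x' = -4 + -1.5000·(sin -0.6674 − sin 1.8326) = -1.6227
y' = 2.5 − -1.5000·(cos -0.6674 − cos 1.8326) = 4.0664

(-1.6227, 4.0664, -0.6674)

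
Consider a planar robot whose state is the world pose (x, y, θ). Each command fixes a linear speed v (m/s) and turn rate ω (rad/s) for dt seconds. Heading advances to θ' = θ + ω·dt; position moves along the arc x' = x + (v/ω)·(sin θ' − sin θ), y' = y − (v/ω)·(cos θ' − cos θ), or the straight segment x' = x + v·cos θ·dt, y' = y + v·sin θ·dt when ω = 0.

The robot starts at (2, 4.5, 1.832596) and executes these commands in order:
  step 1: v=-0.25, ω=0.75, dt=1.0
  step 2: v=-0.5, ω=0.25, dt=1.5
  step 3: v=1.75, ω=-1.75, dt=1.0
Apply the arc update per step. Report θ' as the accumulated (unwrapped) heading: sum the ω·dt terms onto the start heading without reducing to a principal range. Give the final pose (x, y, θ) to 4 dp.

(2.0881, 5.3714, 1.2076)

step 1: θ'=2.5826 (R=-0.3333) → pose (2.1452, 4.3037, 2.5826)
step 2: θ'=2.9576 (R=-2.0000) → pose (2.8399, 4.0330, 2.9576)
step 3: θ'=1.2076 (R=-1.0000) → pose (2.0881, 5.3714, 1.2076)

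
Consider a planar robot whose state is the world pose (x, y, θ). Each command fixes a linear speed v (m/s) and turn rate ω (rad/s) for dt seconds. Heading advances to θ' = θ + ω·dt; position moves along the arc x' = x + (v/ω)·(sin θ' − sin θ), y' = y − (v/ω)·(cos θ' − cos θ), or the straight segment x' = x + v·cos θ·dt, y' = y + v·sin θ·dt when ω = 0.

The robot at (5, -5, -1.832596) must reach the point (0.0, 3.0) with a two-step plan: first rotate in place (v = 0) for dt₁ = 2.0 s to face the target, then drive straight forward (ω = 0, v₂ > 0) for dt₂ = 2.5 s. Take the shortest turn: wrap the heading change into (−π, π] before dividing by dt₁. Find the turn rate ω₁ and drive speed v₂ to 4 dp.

ω₁ = -1.1606, v₂ = 3.7736

heading to target = atan2(3−-5, 0−5) = 2.1294
Δθ = wrap(2.1294 − -1.8326) = -2.3212; ω₁ = Δθ/dt₁ = -1.1606
distance = √((0−5)² + (3−-5)²) = 9.4340; v₂ = distance/dt₂ = 3.7736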